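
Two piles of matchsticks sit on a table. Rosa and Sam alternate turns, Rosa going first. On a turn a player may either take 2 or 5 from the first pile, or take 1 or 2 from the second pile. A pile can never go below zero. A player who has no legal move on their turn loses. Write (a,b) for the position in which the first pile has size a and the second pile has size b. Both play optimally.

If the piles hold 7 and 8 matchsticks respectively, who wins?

Rosa wins.

Label each position W (a win for the player to move) or L (a loss). A position with no legal move is L; any other position is W exactly when some move reaches an L, and L when every move reaches a W.
No move ever increases a pile, so every position that can arise here has a ≤ 7 and b ≤ 8; it is enough to label the cells with 0 ≤ a ≤ 7 and 0 ≤ b ≤ 8.
Every move lowers a or b (never raises either), so fill the grid row by row in increasing a, and left to right within a row: each cell's successors are then already labelled.
      b=0  b=1  b=2  b=3  b=4  b=5  b=6  b=7  b=8
a=0:    L    W    W    L    W    W    L    W    W
a=1:    L    W    W    L    W    W    L    W    W
a=2:    W    L    W    W    L    W    W    L    W
a=3:    W    L    W    W    L    W    W    L    W
a=4:    L    W    W    L    W    W    L    W    W
a=5:    W    W    L    W    W    L    W    W    L
a=6:    W    L    W    W    L    W    W    L    W
a=7:    L    W    W    L    W    W    L    W    W
Cells with no legal move (terminal, hence L): (0,0), (1,0).
The remaining L cells, each justified by listing all of its moves:
(0,3): moves to (0,2)(W), (0,1)(W); every one is W ⇒ L
(0,6): moves to (0,5)(W), (0,4)(W); every one is W ⇒ L
(1,3): moves to (1,2)(W), (1,1)(W); every one is W ⇒ L
(1,6): moves to (1,5)(W), (1,4)(W); every one is W ⇒ L
(2,1): moves to (0,1)(W), (2,0)(W); every one is W ⇒ L
(2,4): moves to (0,4)(W), (2,3)(W), (2,2)(W); every one is W ⇒ L
(2,7): moves to (0,7)(W), (2,6)(W), (2,5)(W); every one is W ⇒ L
(3,1): moves to (1,1)(W), (3,0)(W); every one is W ⇒ L
(3,4): moves to (1,4)(W), (3,3)(W), (3,2)(W); every one is W ⇒ L
(3,7): moves to (1,7)(W), (3,6)(W), (3,5)(W); every one is W ⇒ L
(4,0): the only move is to (2,0)(W), a W ⇒ L
(4,3): moves to (2,3)(W), (4,2)(W), (4,1)(W); every one is W ⇒ L
(4,6): moves to (2,6)(W), (4,5)(W), (4,4)(W); every one is W ⇒ L
(5,2): moves to (3,2)(W), (0,2)(W), (5,1)(W), (5,0)(W); every one is W ⇒ L
(5,5): moves to (3,5)(W), (0,5)(W), (5,4)(W), (5,3)(W); every one is W ⇒ L
(5,8): moves to (3,8)(W), (0,8)(W), (5,7)(W), (5,6)(W); every one is W ⇒ L
(6,1): moves to (4,1)(W), (1,1)(W), (6,0)(W); every one is W ⇒ L
(6,4): moves to (4,4)(W), (1,4)(W), (6,3)(W), (6,2)(W); every one is W ⇒ L
(6,7): moves to (4,7)(W), (1,7)(W), (6,6)(W), (6,5)(W); every one is W ⇒ L
(7,0): moves to (5,0)(W), (2,0)(W); every one is W ⇒ L
(7,3): moves to (5,3)(W), (2,3)(W), (7,2)(W), (7,1)(W); every one is W ⇒ L
(7,6): moves to (5,6)(W), (2,6)(W), (7,5)(W), (7,4)(W); every one is W ⇒ L
Every other cell has at least one move into one of the L cells above, so it is W.
The starting position (7,8) is W: Rosa should move to (5,8), handing over an L position.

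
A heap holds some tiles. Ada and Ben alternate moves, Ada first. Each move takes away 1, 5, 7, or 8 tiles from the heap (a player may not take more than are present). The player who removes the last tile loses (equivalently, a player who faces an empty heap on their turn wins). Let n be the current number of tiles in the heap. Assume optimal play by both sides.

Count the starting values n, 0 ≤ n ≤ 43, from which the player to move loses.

12

Label each position W (a win for the player to move) or L (a loss). A position with no legal move is W; any other position is W exactly when some move reaches an L, and L when every move reaches a W.
n=0: no move; the opponent has just taken the last tile and therefore loses → W
n=1: →0(W) only, which is W, so L
n=2: →1(L), so W
n=3: →2(W) only, which is W, so L
n=4: →3(L), so W
n=5: →4(W), 0(W) — all W, so L
n=6: →5(L), so W
n=7: →6(W), 2(W), 0(W) — all W, so L
n=8: →7(L), so W
n=9: →1(L), so W
n=10: →5(L), so W
n=11: →3(L), so W
n=12: →7(L), so W
n=13: →5(L), so W
n=14: →7(L), so W
n=15: →7(L), so W
n=16: →15(W), 11(W), 9(W), 8(W) — all W, so L
n=17: →16(L), so W
n=18: →17(W), 13(W), 11(W), 10(W) — all W, so L
n=19: →18(L), so W
n=20: →19(W), 15(W), 13(W), 12(W) — all W, so L
n=21: →20(L), so W
n=22: →21(W), 17(W), 15(W), 14(W) — all W, so L
n=23: →22(L), so W
n=24: →16(L), so W
n=25: →20(L), so W
n=26: →18(L), so W
n=27: →22(L), so W
n=28: →20(L), so W
n=29: →22(L), so W
n=30: →22(L), so W
n=31: →30(W), 26(W), 24(W), 23(W) — all W, so L
n=32: →31(L), so W
n=33: →32(W), 28(W), 26(W), 25(W) — all W, so L
n=34: →33(L), so W
n=35: →34(W), 30(W), 28(W), 27(W) — all W, so L
n=36: →35(L), so W
n=37: →36(W), 32(W), 30(W), 29(W) — all W, so L
n=38: →37(L), so W
n=39: →31(L), so W
n=40: →35(L), so W
n=41: →33(L), so W
n=42: →37(L), so W
n=43: →35(L), so W
L entries with 0 ≤ n ≤ 43: n = 1, 3, 5, 7, 16, 18, 20, 22, 31, 33, 35, 37; that makes 12.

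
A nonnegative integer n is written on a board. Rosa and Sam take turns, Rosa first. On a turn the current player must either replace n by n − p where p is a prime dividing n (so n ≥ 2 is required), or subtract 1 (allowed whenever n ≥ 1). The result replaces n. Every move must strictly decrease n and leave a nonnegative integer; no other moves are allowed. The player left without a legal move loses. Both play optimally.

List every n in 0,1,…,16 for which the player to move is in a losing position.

0, 4, 8, 12, 16

Classify positions by backward induction: terminal positions (no move available) are L. From any other position, the mover wins iff some move reaches an L.
n=0: no move → L
n=1: →0(L), so W
n=2: →0(L), so W
n=3: →0(L), so W
n=4: →2(W), 3(W) — all W, so L
n=5: →0(L), so W
n=6: →4(L), so W
n=7: →0(L), so W
n=8: →6(W), 7(W) — all W, so L
n=9: →8(L), so W
n=10: →8(L), so W
n=11: →0(L), so W
n=12: →9(W), 10(W), 11(W) — all W, so L
n=13: →0(L), so W
n=14: →12(L), so W
n=15: →12(L), so W
n=16: →14(W), 15(W) — all W, so L
The losing starting values of n are exactly the entries labelled L in this table (5 of them).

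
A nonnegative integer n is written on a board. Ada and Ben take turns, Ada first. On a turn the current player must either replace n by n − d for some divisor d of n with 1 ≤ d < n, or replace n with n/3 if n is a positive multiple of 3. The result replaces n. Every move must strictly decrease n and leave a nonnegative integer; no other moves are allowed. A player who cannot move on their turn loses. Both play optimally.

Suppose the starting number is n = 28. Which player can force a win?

Build the W/L table. Terminal = L. A non-terminal position is W if it has a move to some L; otherwise it is L.
n=0: no move → L
n=1: no move → L
n=2: can move to 1, which is L ⇒ W
n=3: can move to 1, which is L ⇒ W
n=4: moves to 2(W), 3(W); every one is W ⇒ L
n=5: can move to 4, which is L ⇒ W
n=6: can move to 4, which is L ⇒ W
n=7: the only move is to 6(W), a W ⇒ L
n=8: can move to 4, which is L ⇒ W
n=9: moves to 3(W), 6(W), 8(W); every one is W ⇒ L
n=10: can move to 9, which is L ⇒ W
n=11: the only move is to 10(W), a W ⇒ L
n=12: can move to 4, which is L ⇒ W
n=13: the only move is to 12(W), a W ⇒ L
n=14: can move to 7, which is L ⇒ W
n=15: moves to 5(W), 10(W), 12(W), 14(W); every one is W ⇒ L
n=16: can move to 15, which is L ⇒ W
n=17: the only move is to 16(W), a W ⇒ L
n=18: can move to 9, which is L ⇒ W
n=19: the only move is to 18(W), a W ⇒ L
n=20: can move to 15, which is L ⇒ W
n=21: can move to 7, which is L ⇒ W
n=22: can move to 11, which is L ⇒ W
n=23: the only move is to 22(W), a W ⇒ L
n=24: can move to 23, which is L ⇒ W
n=25: moves to 20(W), 24(W); every one is W ⇒ L
n=26: can move to 13, which is L ⇒ W
n=27: can move to 9, which is L ⇒ W
n=28: moves to 14(W), 21(W), 24(W), 26(W), 27(W); every one is W ⇒ L
Every move from 28 reaches a W position, so the mover loses.

Ben wins.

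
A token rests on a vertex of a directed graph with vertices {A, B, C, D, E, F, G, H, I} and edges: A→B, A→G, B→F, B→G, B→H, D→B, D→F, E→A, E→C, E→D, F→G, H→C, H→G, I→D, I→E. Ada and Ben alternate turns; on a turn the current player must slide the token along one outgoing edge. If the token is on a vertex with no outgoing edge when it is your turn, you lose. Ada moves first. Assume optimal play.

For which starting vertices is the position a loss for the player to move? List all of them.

Work bottom-up. With no move the player to move loses. Otherwise the position is W if at least one move leads to an L position for the opponent, and L if every move leads to a W.
Every edge goes from a vertex to one that appears earlier in the order G, C, H, F, B, D, A, E, I, so processing vertices in that order labels each vertex after all of its successors.
G: no outgoing edge → L
C: no outgoing edge → L
H: W (go to C, an L position)
F: W (go to G, an L position)
B: W (go to G, an L position)
D: L (options B(W), F(W) are all W)
A: W (go to G, an L position)
E: W (go to D, an L position)
I: W (go to D, an L position)
The losing starting vertices are exactly the entries labelled L in this table (3 of them).

C, D, G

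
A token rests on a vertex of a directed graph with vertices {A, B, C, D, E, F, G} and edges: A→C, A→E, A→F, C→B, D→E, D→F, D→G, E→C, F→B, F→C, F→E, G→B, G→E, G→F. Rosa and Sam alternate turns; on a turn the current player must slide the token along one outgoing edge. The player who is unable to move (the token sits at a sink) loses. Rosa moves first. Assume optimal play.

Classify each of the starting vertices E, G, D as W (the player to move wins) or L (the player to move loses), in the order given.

Label each position W (a win for the player to move) or L (a loss). A position with no legal move is L; any other position is W exactly when some move reaches an L, and L when every move reaches a W.
Every edge goes from a vertex to one that appears earlier in the order B, C, E, F, G, D, A, so processing vertices in that order labels each vertex after all of its successors.
B: no outgoing edge → L
C: →B(L), so W
E: →C(W) only, which is W, so L
F: →E(L), so W
G: →E(L), so W
D: →E(L), so W
A: →E(L), so W

E: L, G: W, D: W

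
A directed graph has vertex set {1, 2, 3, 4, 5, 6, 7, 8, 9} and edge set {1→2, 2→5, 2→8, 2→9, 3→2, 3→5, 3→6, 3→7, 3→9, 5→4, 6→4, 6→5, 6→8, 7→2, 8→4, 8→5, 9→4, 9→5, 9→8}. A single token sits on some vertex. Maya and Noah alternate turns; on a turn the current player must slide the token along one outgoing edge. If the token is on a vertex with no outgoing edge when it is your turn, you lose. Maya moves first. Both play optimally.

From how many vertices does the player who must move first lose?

Positions with no move are L. A position that does have a move is losing for the player to move precisely when every available move leads to a winning position for the opponent. Fill in the labels:
Every edge goes from a vertex to one that appears earlier in the order 4, 5, 8, 9, 2, 6, 1, 7, 3, so processing vertices in that order labels each vertex after all of its successors.
4: no outgoing edge → L
5: →4(L), so W
8: →4(L), so W
9: →4(L), so W
2: →9(W), 8(W), 5(W) — all W, so L
6: →4(L), so W
1: →2(L), so W
7: →2(L), so W
3: →2(L), so W
The L vertices are 2, 4; that is 2 in all.

2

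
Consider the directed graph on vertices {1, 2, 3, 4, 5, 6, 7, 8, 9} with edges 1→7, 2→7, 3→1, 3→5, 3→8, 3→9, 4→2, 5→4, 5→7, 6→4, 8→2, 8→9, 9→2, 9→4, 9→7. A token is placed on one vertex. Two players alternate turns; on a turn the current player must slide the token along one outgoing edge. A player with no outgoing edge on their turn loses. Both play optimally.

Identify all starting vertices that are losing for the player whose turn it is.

Work bottom-up. With no move the player to move loses. Otherwise the position is W if at least one move leads to an L position for the opponent, and L if every move leads to a W.
Every edge goes from a vertex to one that appears earlier in the order 7, 2, 4, 9, 6, 1, 5, 8, 3, so processing vertices in that order labels each vertex after all of its successors.
7: no outgoing edge → L
2: reaches L-position 7 → W
4: only reaches 2(W), which is W → L
9: reaches L-position 4 → W
6: reaches L-position 4 → W
1: reaches L-position 7 → W
5: reaches L-position 4 → W
8: only reaches 9(W), 2(W), all W → L
3: reaches L-position 8 → W
The losing starting vertices are exactly the entries labelled L in this table (3 of them).

4, 7, 8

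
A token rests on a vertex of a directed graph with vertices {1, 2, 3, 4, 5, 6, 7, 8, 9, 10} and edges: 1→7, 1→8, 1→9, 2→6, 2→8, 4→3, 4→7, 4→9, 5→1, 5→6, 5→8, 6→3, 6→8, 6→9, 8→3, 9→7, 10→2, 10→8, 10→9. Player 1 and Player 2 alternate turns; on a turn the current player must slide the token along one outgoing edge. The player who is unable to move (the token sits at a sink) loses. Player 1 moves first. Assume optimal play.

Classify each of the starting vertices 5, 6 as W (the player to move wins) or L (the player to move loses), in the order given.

5: L, 6: W

Use the standard recursion: the mover loses at a terminal position; elsewhere, the mover wins exactly when some move hands the opponent an L position.
Every edge goes from a vertex to one that appears earlier in the order 7, 3, 9, 8, 4, 6, 2, 1, 5, 10, so processing vertices in that order labels each vertex after all of its successors.
7: no outgoing edge → L
3: no outgoing edge → L
9: reaches L-position 7 → W
8: reaches L-position 3 → W
4: reaches L-position 3 → W
6: reaches L-position 3 → W
2: only reaches 6(W), 8(W), all W → L
1: reaches L-position 7 → W
5: only reaches 1(W), 6(W), 8(W), all W → L
10: reaches L-position 2 → W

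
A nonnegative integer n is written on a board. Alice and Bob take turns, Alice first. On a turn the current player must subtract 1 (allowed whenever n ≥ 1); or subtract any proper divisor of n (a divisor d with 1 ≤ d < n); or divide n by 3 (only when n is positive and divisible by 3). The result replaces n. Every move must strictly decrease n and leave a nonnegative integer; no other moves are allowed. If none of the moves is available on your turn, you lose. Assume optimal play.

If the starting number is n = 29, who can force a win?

Alice wins.

Positions with no move are L. A position that does have a move is losing for the player to move precisely when every available move leads to a winning position for the opponent. Fill in the labels:
n=0: no move → L
n=1: →0(L), so W
n=2: →1(W) only, which is W, so L
n=3: →2(L), so W
n=4: →2(L), so W
n=5: →4(W) only, which is W, so L
n=6: →2(L), so W
n=7: →6(W) only, which is W, so L
n=8: →7(L), so W
n=9: →3(W), 6(W), 8(W) — all W, so L
n=10: →5(L), so W
n=11: →10(W) only, which is W, so L
n=12: →9(L), so W
n=13: →12(W) only, which is W, so L
n=14: →7(L), so W
n=15: →5(L), so W
n=16: →8(W), 12(W), 14(W), 15(W) — all W, so L
n=17: →16(L), so W
n=18: →9(L), so W
n=19: →18(W) only, which is W, so L
n=20: →16(L), so W
n=21: →7(L), so W
n=22: →11(L), so W
n=23: →22(W) only, which is W, so L
n=24: →16(L), so W
n=25: →20(W), 24(W) — all W, so L
n=26: →13(L), so W
n=27: →9(L), so W
n=28: →14(W), 21(W), 24(W), 26(W), 27(W) — all W, so L
n=29: →28(L), so W
From 29 Alice can move to 28, reaching an L position.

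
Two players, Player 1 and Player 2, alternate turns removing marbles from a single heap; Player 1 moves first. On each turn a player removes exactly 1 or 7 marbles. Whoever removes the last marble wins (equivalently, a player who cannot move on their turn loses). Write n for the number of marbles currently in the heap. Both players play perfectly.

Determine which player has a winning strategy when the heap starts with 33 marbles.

Positions with no move are L. A position that does have a move is losing for the player to move precisely when every available move leads to a winning position for the opponent. Fill in the labels:
n=0: no move → L
n=1: reaches L-position 0 → W
n=2: only reaches 1(W), which is W → L
n=3: reaches L-position 2 → W
n=4: only reaches 3(W), which is W → L
n=5: reaches L-position 4 → W
n=6: only reaches 5(W), which is W → L
n=7: reaches L-position 6 → W
n=8: only reaches 7(W), 1(W), all W → L
n=9: reaches L-position 8 → W
n=10: only reaches 9(W), 3(W), all W → L
n=11: reaches L-position 10 → W
n=12: only reaches 11(W), 5(W), all W → L
n=13: reaches L-position 12 → W
n=14: only reaches 13(W), 7(W), all W → L
n=15: reaches L-position 14 → W
n=16: only reaches 15(W), 9(W), all W → L
n=17: reaches L-position 16 → W
n=18: only reaches 17(W), 11(W), all W → L
n=19: reaches L-position 18 → W
n=20: only reaches 19(W), 13(W), all W → L
n=21: reaches L-position 20 → W
n=22: only reaches 21(W), 15(W), all W → L
n=23: reaches L-position 22 → W
n=24: only reaches 23(W), 17(W), all W → L
n=25: reaches L-position 24 → W
n=26: only reaches 25(W), 19(W), all W → L
n=27: reaches L-position 26 → W
n=28: only reaches 27(W), 21(W), all W → L
n=29: reaches L-position 28 → W
n=30: only reaches 29(W), 23(W), all W → L
n=31: reaches L-position 30 → W
n=32: only reaches 31(W), 25(W), all W → L
n=33: reaches L-position 32 → W
From 33 Player 1 can remove 1, leaving 32, reaching an L position.

Player 1 wins.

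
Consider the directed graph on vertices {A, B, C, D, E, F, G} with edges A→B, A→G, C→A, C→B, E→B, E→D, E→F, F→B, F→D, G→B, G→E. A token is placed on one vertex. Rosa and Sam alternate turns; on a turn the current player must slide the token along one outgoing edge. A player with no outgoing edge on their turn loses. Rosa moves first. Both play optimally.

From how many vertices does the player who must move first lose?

Label each position W (a win for the player to move) or L (a loss). A position with no legal move is L; any other position is W exactly when some move reaches an L, and L when every move reaches a W.
Every edge goes from a vertex to one that appears earlier in the order B, D, F, E, G, A, C, so processing vertices in that order labels each vertex after all of its successors.
B: no outgoing edge → L
D: no outgoing edge → L
F: W (go to D, an L position)
E: W (go to D, an L position)
G: W (go to B, an L position)
A: W (go to B, an L position)
C: W (go to B, an L position)
The L vertices are B, D; that is 2 in all.

2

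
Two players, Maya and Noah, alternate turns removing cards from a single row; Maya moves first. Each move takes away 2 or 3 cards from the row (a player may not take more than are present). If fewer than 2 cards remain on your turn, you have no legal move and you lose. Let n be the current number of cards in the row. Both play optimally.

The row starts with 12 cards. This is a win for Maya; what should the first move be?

Classify positions by backward induction: terminal positions (no move available) are L. From any other position, the mover wins iff some move reaches an L.
n=0: no move → L
n=1: no move → L
n=2: →0(L), so W
n=3: →1(L), so W
n=4: →1(L), so W
n=5: →3(W), 2(W) — all W, so L
n=6: →4(W), 3(W) — all W, so L
n=7: →5(L), so W
n=8: →6(L), so W
n=9: →6(L), so W
n=10: →8(W), 7(W) — all W, so L
n=11: →9(W), 8(W) — all W, so L
n=12: →10(L), so W
From 12, the L positions reachable in one move are: 10.

Remove 2, leaving 10.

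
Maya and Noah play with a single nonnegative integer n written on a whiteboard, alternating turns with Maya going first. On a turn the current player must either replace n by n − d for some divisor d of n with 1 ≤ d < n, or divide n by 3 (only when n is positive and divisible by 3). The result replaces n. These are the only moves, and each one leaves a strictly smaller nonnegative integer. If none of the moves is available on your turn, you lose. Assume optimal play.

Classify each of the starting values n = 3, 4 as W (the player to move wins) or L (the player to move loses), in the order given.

3: W, 4: L

Compute win/loss labels from the base case upward. A position with no move is L. Any other position is W if it can reach an L in one move, else L.
n=0: no move → L
n=1: no move → L
n=2: reaches L-position 1 → W
n=3: reaches L-position 1 → W
n=4: only reaches 2(W), 3(W), all W → L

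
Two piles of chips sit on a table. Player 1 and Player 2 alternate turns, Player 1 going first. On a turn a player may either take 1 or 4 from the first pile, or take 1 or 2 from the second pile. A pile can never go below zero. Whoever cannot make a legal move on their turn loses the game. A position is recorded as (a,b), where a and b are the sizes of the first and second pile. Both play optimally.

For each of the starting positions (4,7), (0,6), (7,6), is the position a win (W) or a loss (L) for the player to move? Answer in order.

Positions with no move are L. A position that does have a move is losing for the player to move precisely when every available move leads to a winning position for the opponent. Fill in the labels:
No move ever increases a pile, so every position that can arise here has a ≤ 7 and b ≤ 7; it is enough to label the cells with 0 ≤ a ≤ 7 and 0 ≤ b ≤ 7.
Every move lowers a or b (never raises either), so fill the grid row by row in increasing a, and left to right within a row: each cell's successors are then already labelled.
      b=0  b=1  b=2  b=3  b=4  b=5  b=6  b=7
a=0:    L    W    W    L    W    W    L    W
a=1:    W    L    W    W    L    W    W    L
a=2:    L    W    W    L    W    W    L    W
a=3:    W    L    W    W    L    W    W    L
a=4:    W    W    L    W    W    L    W    W
a=5:    L    W    W    L    W    W    L    W
a=6:    W    L    W    W    L    W    W    L
a=7:    L    W    W    L    W    W    L    W
Cells with no legal move (terminal, hence L): (0,0).
The remaining L cells, each justified by listing all of its moves:
(0,3): →(0,2)(W), (0,1)(W) — all W, so L
(0,6): →(0,5)(W), (0,4)(W) — all W, so L
(1,1): →(0,1)(W), (1,0)(W) — all W, so L
(1,4): →(0,4)(W), (1,3)(W), (1,2)(W) — all W, so L
(1,7): →(0,7)(W), (1,6)(W), (1,5)(W) — all W, so L
(2,0): →(1,0)(W) only, which is W, so L
(2,3): →(1,3)(W), (2,2)(W), (2,1)(W) — all W, so L
(2,6): →(1,6)(W), (2,5)(W), (2,4)(W) — all W, so L
(3,1): →(2,1)(W), (3,0)(W) — all W, so L
(3,4): →(2,4)(W), (3,3)(W), (3,2)(W) — all W, so L
(3,7): →(2,7)(W), (3,6)(W), (3,5)(W) — all W, so L
(4,2): →(3,2)(W), (0,2)(W), (4,1)(W), (4,0)(W) — all W, so L
(4,5): →(3,5)(W), (0,5)(W), (4,4)(W), (4,3)(W) — all W, so L
(5,0): →(4,0)(W), (1,0)(W) — all W, so L
(5,3): →(4,3)(W), (1,3)(W), (5,2)(W), (5,1)(W) — all W, so L
(5,6): →(4,6)(W), (1,6)(W), (5,5)(W), (5,4)(W) — all W, so L
(6,1): →(5,1)(W), (2,1)(W), (6,0)(W) — all W, so L
(6,4): →(5,4)(W), (2,4)(W), (6,3)(W), (6,2)(W) — all W, so L
(6,7): →(5,7)(W), (2,7)(W), (6,6)(W), (6,5)(W) — all W, so L
(7,0): →(6,0)(W), (3,0)(W) — all W, so L
(7,3): →(6,3)(W), (3,3)(W), (7,2)(W), (7,1)(W) — all W, so L
(7,6): →(6,6)(W), (3,6)(W), (7,5)(W), (7,4)(W) — all W, so L
Every other cell has at least one move into one of the L cells above, so it is W.
(4,7): the move to (3,7) reaches an L cell, so W
(0,6): one of the L cells justified above, so L
(7,6): one of the L cells justified above, so L

(4,7): W, (0,6): L, (7,6): L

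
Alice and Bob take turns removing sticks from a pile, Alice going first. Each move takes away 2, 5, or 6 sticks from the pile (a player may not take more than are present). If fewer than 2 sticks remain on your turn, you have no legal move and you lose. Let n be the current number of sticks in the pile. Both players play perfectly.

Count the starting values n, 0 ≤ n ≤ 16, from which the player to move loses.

Compute win/loss labels from the base case upward. A position with no move is L. Any other position is W if it can reach an L in one move, else L.
n=0: no move → L
n=1: no move → L
n=2: W (go to 0, an L position)
n=3: W (go to 1, an L position)
n=4: L (sole option 2(W) is W)
n=5: W (go to 0, an L position)
n=6: W (go to 4, an L position)
n=7: W (go to 1, an L position)
n=8: L (options 6(W), 3(W), 2(W) are all W)
n=9: W (go to 4, an L position)
n=10: W (go to 8, an L position)
n=11: L (options 9(W), 6(W), 5(W) are all W)
n=12: L (options 10(W), 7(W), 6(W) are all W)
n=13: W (go to 11, an L position)
n=14: W (go to 12, an L position)
n=15: L (options 13(W), 10(W), 9(W) are all W)
n=16: W (go to 11, an L position)
L entries with 0 ≤ n ≤ 16: n = 0, 1, 4, 8, 11, 12, 15; that makes 7.

7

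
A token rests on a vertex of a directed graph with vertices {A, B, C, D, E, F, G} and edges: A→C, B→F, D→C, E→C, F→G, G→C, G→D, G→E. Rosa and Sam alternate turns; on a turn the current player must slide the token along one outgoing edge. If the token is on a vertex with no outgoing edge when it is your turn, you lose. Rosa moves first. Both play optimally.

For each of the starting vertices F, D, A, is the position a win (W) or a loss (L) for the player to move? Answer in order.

Compute win/loss labels from the base case upward. A position with no move is L. Any other position is W if it can reach an L in one move, else L.
Every edge goes from a vertex to one that appears earlier in the order C, D, E, G, F, A, B, so processing vertices in that order labels each vertex after all of its successors.
C: no outgoing edge → L
D: W (go to C, an L position)
E: W (go to C, an L position)
G: W (go to C, an L position)
F: L (sole option G(W) is W)
A: W (go to C, an L position)
B: W (go to F, an L position)

F: L, D: W, A: W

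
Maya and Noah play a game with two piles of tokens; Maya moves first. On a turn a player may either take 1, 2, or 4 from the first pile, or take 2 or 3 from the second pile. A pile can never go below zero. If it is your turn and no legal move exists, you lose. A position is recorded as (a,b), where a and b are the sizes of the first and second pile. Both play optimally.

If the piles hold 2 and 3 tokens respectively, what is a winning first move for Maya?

Move to (1,3).

Work bottom-up. With no move the player to move loses. Otherwise the position is W if at least one move leads to an L position for the opponent, and L if every move leads to a W.
No move ever increases a pile, so every position that can arise here has a ≤ 2 and b ≤ 3; it is enough to label the cells with 0 ≤ a ≤ 2 and 0 ≤ b ≤ 3.
Every move lowers a or b (never raises either), so fill the grid row by row in increasing a, and left to right within a row: each cell's successors are then already labelled.
      b=0  b=1  b=2  b=3
a=0:    L    L    W    W
a=1:    W    W    L    L
a=2:    W    W    W    W
Cells with no legal move (terminal, hence L): (0,0), (0,1).
The remaining L cells, each justified by listing all of its moves:
(1,2): only reaches (0,2)(W), (1,0)(W), all W → L
(1,3): only reaches (0,3)(W), (1,1)(W), (1,0)(W), all W → L
Every other cell has at least one move into one of the L cells above, so it is W.
From (2,3), the L positions reachable in one move are: (1,3).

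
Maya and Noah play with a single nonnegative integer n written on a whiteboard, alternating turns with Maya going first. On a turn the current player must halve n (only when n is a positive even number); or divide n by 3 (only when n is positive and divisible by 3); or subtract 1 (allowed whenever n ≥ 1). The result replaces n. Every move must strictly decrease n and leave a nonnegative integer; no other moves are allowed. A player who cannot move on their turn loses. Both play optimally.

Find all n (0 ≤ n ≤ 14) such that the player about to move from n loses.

Work bottom-up. With no move the player to move loses. Otherwise the position is W if at least one move leads to an L position for the opponent, and L if every move leads to a W.
n=0: no move → L
n=1: →0(L), so W
n=2: →1(W) only, which is W, so L
n=3: →2(L), so W
n=4: →2(L), so W
n=5: →4(W) only, which is W, so L
n=6: →2(L), so W
n=7: →6(W) only, which is W, so L
n=8: →7(L), so W
n=9: →3(W), 8(W) — all W, so L
n=10: →5(L), so W
n=11: →10(W) only, which is W, so L
n=12: →11(L), so W
n=13: →12(W) only, which is W, so L
n=14: →7(L), so W
Reading off the rows marked L gives the requested list; there are 7 such values of n.

0, 2, 5, 7, 9, 11, 13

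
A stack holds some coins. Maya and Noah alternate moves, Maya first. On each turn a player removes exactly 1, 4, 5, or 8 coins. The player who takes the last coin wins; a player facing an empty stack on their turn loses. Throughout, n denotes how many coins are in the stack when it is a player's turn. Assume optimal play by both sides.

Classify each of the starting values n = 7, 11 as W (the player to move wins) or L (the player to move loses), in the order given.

Work bottom-up. With no move the player to move loses. Otherwise the position is W if at least one move leads to an L position for the opponent, and L if every move leads to a W.
n=0: no move → L
n=1: reaches L-position 0 → W
n=2: only reaches 1(W), which is W → L
n=3: reaches L-position 2 → W
n=4: reaches L-position 0 → W
n=5: reaches L-position 0 → W
n=6: reaches L-position 2 → W
n=7: reaches L-position 2 → W
n=8: reaches L-position 0 → W
n=9: only reaches 8(W), 5(W), 4(W), 1(W), all W → L
n=10: reaches L-position 9 → W
n=11: only reaches 10(W), 7(W), 6(W), 3(W), all W → L

7: W, 11: L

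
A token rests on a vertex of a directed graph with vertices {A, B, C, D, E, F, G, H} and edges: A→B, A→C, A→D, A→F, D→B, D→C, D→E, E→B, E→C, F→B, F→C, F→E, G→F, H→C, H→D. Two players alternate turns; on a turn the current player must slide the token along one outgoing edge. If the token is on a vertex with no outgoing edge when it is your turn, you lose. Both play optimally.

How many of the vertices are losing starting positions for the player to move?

Work bottom-up. With no move the player to move loses. Otherwise the position is W if at least one move leads to an L position for the opponent, and L if every move leads to a W.
Every edge goes from a vertex to one that appears earlier in the order C, B, E, D, H, F, G, A, so processing vertices in that order labels each vertex after all of its successors.
C: no outgoing edge → L
B: no outgoing edge → L
E: W (go to B, an L position)
D: W (go to B, an L position)
H: W (go to C, an L position)
F: W (go to B, an L position)
G: L (sole option F(W) is W)
A: W (go to B, an L position)
The L vertices are B, C, G; that is 3 in all.

3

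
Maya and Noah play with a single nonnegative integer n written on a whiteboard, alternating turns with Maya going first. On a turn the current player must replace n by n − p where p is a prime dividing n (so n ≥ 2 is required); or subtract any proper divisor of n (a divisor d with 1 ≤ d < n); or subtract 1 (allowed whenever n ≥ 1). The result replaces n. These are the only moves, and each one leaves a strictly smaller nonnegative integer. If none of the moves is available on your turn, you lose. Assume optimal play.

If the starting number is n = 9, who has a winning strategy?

Work bottom-up. With no move the player to move loses. Otherwise the position is W if at least one move leads to an L position for the opponent, and L if every move leads to a W.
n=0: no move → L
n=1: reaches L-position 0 → W
n=2: reaches L-position 0 → W
n=3: reaches L-position 0 → W
n=4: only reaches 2(W), 3(W), all W → L
n=5: reaches L-position 0 → W
n=6: reaches L-position 4 → W
n=7: reaches L-position 0 → W
n=8: reaches L-position 4 → W
n=9: only reaches 6(W), 8(W), all W → L
Every move from 9 reaches a W position, so the mover loses.

Noah wins.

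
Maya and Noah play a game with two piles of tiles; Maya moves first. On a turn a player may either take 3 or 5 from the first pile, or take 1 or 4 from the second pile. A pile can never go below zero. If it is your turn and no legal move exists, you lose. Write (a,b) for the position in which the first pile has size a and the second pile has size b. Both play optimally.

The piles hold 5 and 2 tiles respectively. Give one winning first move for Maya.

Move to (2,2).

Compute win/loss labels from the base case upward. A position with no move is L. Any other position is W if it can reach an L in one move, else L.
No move ever increases a pile, so every position that can arise here has a ≤ 5 and b ≤ 2; it is enough to label the cells with 0 ≤ a ≤ 5 and 0 ≤ b ≤ 2.
Every move lowers a or b (never raises either), so fill the grid row by row in increasing a, and left to right within a row: each cell's successors are then already labelled.
      b=0  b=1  b=2
a=0:    L    W    L
a=1:    L    W    L
a=2:    L    W    L
a=3:    W    L    W
a=4:    W    L    W
a=5:    W    L    W
Cells with no legal move (terminal, hence L): (0,0), (1,0), (2,0).
The remaining L cells, each justified by listing all of its moves:
(0,2): L (sole option (0,1)(W) is W)
(1,2): L (sole option (1,1)(W) is W)
(2,2): L (sole option (2,1)(W) is W)
(3,1): L (options (0,1)(W), (3,0)(W) are all W)
(4,1): L (options (1,1)(W), (4,0)(W) are all W)
(5,1): L (options (2,1)(W), (0,1)(W), (5,0)(W) are all W)
Every other cell has at least one move into one of the L cells above, so it is W.
From (5,2), the L positions reachable in one move are: (2,2), (0,2), (5,1). Any move reaching one of these is winning.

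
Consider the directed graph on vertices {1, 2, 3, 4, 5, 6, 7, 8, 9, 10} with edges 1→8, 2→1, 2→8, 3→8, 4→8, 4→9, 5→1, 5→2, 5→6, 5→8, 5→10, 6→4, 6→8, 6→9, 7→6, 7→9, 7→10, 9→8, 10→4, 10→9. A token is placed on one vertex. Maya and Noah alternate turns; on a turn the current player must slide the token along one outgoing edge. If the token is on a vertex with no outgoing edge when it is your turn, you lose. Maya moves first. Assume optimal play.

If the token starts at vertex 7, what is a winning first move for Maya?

Classify positions by backward induction: terminal positions (no move available) are L. From any other position, the mover wins iff some move reaches an L.
Every edge goes from a vertex to one that appears earlier in the order 8, 1, 9, 2, 4, 10, 6, 5, 3, 7, so processing vertices in that order labels each vertex after all of its successors.
8: no outgoing edge → L
1: reaches L-position 8 → W
9: reaches L-position 8 → W
2: reaches L-position 8 → W
4: reaches L-position 8 → W
10: only reaches 4(W), 9(W), all W → L
6: reaches L-position 8 → W
5: reaches L-position 10 → W
3: reaches L-position 8 → W
7: reaches L-position 10 → W
From 7, the L positions reachable in one move are: 10.

Move to 10.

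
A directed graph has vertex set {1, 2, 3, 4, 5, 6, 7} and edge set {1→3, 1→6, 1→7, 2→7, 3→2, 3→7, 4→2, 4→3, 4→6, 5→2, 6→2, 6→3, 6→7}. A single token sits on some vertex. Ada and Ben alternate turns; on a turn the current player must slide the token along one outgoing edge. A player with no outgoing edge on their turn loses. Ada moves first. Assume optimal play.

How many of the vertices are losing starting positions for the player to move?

Work bottom-up. With no move the player to move loses. Otherwise the position is W if at least one move leads to an L position for the opponent, and L if every move leads to a W.
Every edge goes from a vertex to one that appears earlier in the order 7, 2, 3, 6, 1, 4, 5, so processing vertices in that order labels each vertex after all of its successors.
7: no outgoing edge → L
2: →7(L), so W
3: →7(L), so W
6: →7(L), so W
1: →7(L), so W
4: →6(W), 3(W), 2(W) — all W, so L
5: →2(W) only, which is W, so L
The L vertices are 4, 5, 7; that is 3 in all.

3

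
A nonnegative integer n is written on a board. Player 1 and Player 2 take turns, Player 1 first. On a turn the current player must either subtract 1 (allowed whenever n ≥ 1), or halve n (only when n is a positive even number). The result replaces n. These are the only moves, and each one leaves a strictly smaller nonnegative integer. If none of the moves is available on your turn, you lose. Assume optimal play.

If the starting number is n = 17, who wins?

Player 2 wins.

Classify positions by backward induction: terminal positions (no move available) are L. From any other position, the mover wins iff some move reaches an L.
n=0: no move → L
n=1: W (go to 0, an L position)
n=2: L (sole option 1(W) is W)
n=3: W (go to 2, an L position)
n=4: W (go to 2, an L position)
n=5: L (sole option 4(W) is W)
n=6: W (go to 5, an L position)
n=7: L (sole option 6(W) is W)
n=8: W (go to 7, an L position)
n=9: L (sole option 8(W) is W)
n=10: W (go to 5, an L position)
n=11: L (sole option 10(W) is W)
n=12: W (go to 11, an L position)
n=13: L (sole option 12(W) is W)
n=14: W (go to 7, an L position)
n=15: L (sole option 14(W) is W)
n=16: W (go to 15, an L position)
n=17: L (sole option 16(W) is W)
Every move from 17 reaches a W position, so the mover loses.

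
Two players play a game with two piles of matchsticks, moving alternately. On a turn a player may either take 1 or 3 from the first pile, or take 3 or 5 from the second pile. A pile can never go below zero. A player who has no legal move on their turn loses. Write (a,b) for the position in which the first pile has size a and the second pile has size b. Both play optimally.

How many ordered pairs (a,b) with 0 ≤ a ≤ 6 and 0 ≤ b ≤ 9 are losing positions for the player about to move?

29

Build the W/L table. Terminal = L. A non-terminal position is W if it has a move to some L; otherwise it is L.
Every move lowers a or b (never raises either), so fill the grid row by row in increasing a, and left to right within a row: each cell's successors are then already labelled.
      b=0  b=1  b=2  b=3  b=4  b=5  b=6  b=7  b=8  b=9
a=0:    L    L    L    W    W    W    W    W    L    L
a=1:    W    W    W    L    L    L    W    W    W    W
a=2:    L    L    L    W    W    W    W    W    L    L
a=3:    W    W    W    L    L    L    W    W    W    W
a=4:    L    L    L    W    W    W    W    W    L    L
a=5:    W    W    W    L    L    L    W    W    W    W
a=6:    L    L    L    W    W    W    W    W    L    L
Cells with no legal move (terminal, hence L): (0,0), (0,1), (0,2).
The remaining L cells, each justified by listing all of its moves:
(0,8): only reaches (0,5)(W), (0,3)(W), all W → L
(0,9): only reaches (0,6)(W), (0,4)(W), all W → L
(1,3): only reaches (0,3)(W), (1,0)(W), all W → L
(1,4): only reaches (0,4)(W), (1,1)(W), all W → L
(1,5): only reaches (0,5)(W), (1,2)(W), (1,0)(W), all W → L
(2,0): only reaches (1,0)(W), which is W → L
(2,1): only reaches (1,1)(W), which is W → L
(2,2): only reaches (1,2)(W), which is W → L
(2,8): only reaches (1,8)(W), (2,5)(W), (2,3)(W), all W → L
(2,9): only reaches (1,9)(W), (2,6)(W), (2,4)(W), all W → L
(3,3): only reaches (2,3)(W), (0,3)(W), (3,0)(W), all W → L
(3,4): only reaches (2,4)(W), (0,4)(W), (3,1)(W), all W → L
(3,5): only reaches (2,5)(W), (0,5)(W), (3,2)(W), (3,0)(W), all W → L
(4,0): only reaches (3,0)(W), (1,0)(W), all W → L
(4,1): only reaches (3,1)(W), (1,1)(W), all W → L
(4,2): only reaches (3,2)(W), (1,2)(W), all W → L
(4,8): only reaches (3,8)(W), (1,8)(W), (4,5)(W), (4,3)(W), all W → L
(4,9): only reaches (3,9)(W), (1,9)(W), (4,6)(W), (4,4)(W), all W → L
(5,3): only reaches (4,3)(W), (2,3)(W), (5,0)(W), all W → L
(5,4): only reaches (4,4)(W), (2,4)(W), (5,1)(W), all W → L
(5,5): only reaches (4,5)(W), (2,5)(W), (5,2)(W), (5,0)(W), all W → L
(6,0): only reaches (5,0)(W), (3,0)(W), all W → L
(6,1): only reaches (5,1)(W), (3,1)(W), all W → L
(6,2): only reaches (5,2)(W), (3,2)(W), all W → L
(6,8): only reaches (5,8)(W), (3,8)(W), (6,5)(W), (6,3)(W), all W → L
(6,9): only reaches (5,9)(W), (3,9)(W), (6,6)(W), (6,4)(W), all W → L
Every other cell has at least one move into one of the L cells above, so it is W.
L cells per row: a=0: 5, a=1: 3, a=2: 5, a=3: 3, a=4: 5, a=5: 3, a=6: 5; total 29.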